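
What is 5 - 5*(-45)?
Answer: 230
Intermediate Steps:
5 - 5*(-45) = 5 + 225 = 230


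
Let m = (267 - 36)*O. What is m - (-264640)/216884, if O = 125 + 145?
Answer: 3381829930/54221 ≈ 62371.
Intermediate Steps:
O = 270
m = 62370 (m = (267 - 36)*270 = 231*270 = 62370)
m - (-264640)/216884 = 62370 - (-264640)/216884 = 62370 - 1*(-66160/54221) = 62370 + 66160/54221 = 3381829930/54221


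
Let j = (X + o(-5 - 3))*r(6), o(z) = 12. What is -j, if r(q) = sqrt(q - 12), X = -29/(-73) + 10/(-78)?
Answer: -34930*I*sqrt(6)/2847 ≈ -30.053*I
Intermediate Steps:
X = 766/2847 (X = -29*(-1/73) + 10*(-1/78) = 29/73 - 5/39 = 766/2847 ≈ 0.26906)
r(q) = sqrt(-12 + q)
j = 34930*I*sqrt(6)/2847 (j = (766/2847 + 12)*sqrt(-12 + 6) = 34930*sqrt(-6)/2847 = 34930*(I*sqrt(6))/2847 = 34930*I*sqrt(6)/2847 ≈ 30.053*I)
-j = -34930*I*sqrt(6)/2847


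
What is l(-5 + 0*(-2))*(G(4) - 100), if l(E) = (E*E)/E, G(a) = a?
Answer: 480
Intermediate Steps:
l(E) = E (l(E) = E**2/E = E)
l(-5 + 0*(-2))*(G(4) - 100) = (-5 + 0*(-2))*(4 - 100) = (-5 + 0)*(-96) = -5*(-96) = 480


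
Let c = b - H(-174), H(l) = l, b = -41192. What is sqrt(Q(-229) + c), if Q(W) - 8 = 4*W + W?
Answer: I*sqrt(42155) ≈ 205.32*I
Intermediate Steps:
Q(W) = 8 + 5*W (Q(W) = 8 + (4*W + W) = 8 + 5*W)
c = -41018 (c = -41192 - 1*(-174) = -41192 + 174 = -41018)
sqrt(Q(-229) + c) = sqrt((8 + 5*(-229)) - 41018) = sqrt((8 - 1145) - 41018) = sqrt(-1137 - 41018) = sqrt(-42155) = I*sqrt(42155)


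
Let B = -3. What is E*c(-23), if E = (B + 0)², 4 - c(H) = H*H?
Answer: -4725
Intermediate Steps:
c(H) = 4 - H² (c(H) = 4 - H*H = 4 - H²)
E = 9 (E = (-3 + 0)² = (-3)² = 9)
E*c(-23) = 9*(4 - 1*(-23)²) = 9*(4 - 1*529) = 9*(4 - 529) = 9*(-525) = -4725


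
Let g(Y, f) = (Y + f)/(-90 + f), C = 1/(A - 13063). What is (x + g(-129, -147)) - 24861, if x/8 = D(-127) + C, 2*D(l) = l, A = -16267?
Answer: -29389525551/1158535 ≈ -25368.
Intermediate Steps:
D(l) = l/2
C = -1/29330 (C = 1/(-16267 - 13063) = 1/(-29330) = -1/29330 ≈ -3.4095e-5)
g(Y, f) = (Y + f)/(-90 + f)
x = -7449824/14665 (x = 8*((½)*(-127) - 1/29330) = 8*(-127/2 - 1/29330) = 8*(-931228/14665) = -7449824/14665 ≈ -508.00)
(x + g(-129, -147)) - 24861 = (-7449824/14665 + (-129 - 147)/(-90 - 147)) - 24861 = (-7449824/14665 - 276/(-237)) - 24861 = (-7449824/14665 - 1/237*(-276)) - 24861 = (-7449824/14665 + 92/79) - 24861 = -587186916/1158535 - 24861 = -29389525551/1158535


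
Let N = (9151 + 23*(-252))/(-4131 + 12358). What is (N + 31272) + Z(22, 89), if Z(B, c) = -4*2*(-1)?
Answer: 257343915/8227 ≈ 31280.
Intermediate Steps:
Z(B, c) = 8 (Z(B, c) = -8*(-1) = 8)
N = 3355/8227 (N = (9151 - 5796)/8227 = 3355*(1/8227) = 3355/8227 ≈ 0.40780)
(N + 31272) + Z(22, 89) = (3355/8227 + 31272) + 8 = 257278099/8227 + 8 = 257343915/8227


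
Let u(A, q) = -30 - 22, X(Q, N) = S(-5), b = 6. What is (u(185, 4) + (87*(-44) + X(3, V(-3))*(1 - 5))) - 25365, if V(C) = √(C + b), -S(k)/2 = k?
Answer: -29285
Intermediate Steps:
S(k) = -2*k
V(C) = √(6 + C) (V(C) = √(C + 6) = √(6 + C))
X(Q, N) = 10 (X(Q, N) = -2*(-5) = 10)
u(A, q) = -52
(u(185, 4) + (87*(-44) + X(3, V(-3))*(1 - 5))) - 25365 = (-52 + (87*(-44) + 10*(1 - 5))) - 25365 = (-52 + (-3828 + 10*(-4))) - 25365 = (-52 + (-3828 - 40)) - 25365 = (-52 - 3868) - 25365 = -3920 - 25365 = -29285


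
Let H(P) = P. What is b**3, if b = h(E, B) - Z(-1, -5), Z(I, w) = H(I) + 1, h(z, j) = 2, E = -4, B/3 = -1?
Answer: 8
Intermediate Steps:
B = -3 (B = 3*(-1) = -3)
Z(I, w) = 1 + I (Z(I, w) = I + 1 = 1 + I)
b = 2 (b = 2 - (1 - 1) = 2 - 1*0 = 2 + 0 = 2)
b**3 = 2**3 = 8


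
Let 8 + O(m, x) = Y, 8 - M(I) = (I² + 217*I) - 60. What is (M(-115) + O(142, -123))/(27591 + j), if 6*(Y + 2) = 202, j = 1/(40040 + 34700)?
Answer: 2650654100/6186454023 ≈ 0.42846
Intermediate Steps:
j = 1/74740 ≈ 1.3380e-5
M(I) = 68 - I² - 217*I (M(I) = 8 - ((I² + 217*I) - 60) = 8 - (-60 + I² + 217*I) = 8 + (60 - I² - 217*I) = 68 - I² - 217*I)
Y = 95/3 (Y = -2 + (⅙)*202 = -2 + 101/3 = 95/3 ≈ 31.667)
O(m, x) = 71/3 (O(m, x) = -8 + 95/3 = 71/3)
(M(-115) + O(142, -123))/(27591 + j) = ((68 - 1*(-115)² - 217*(-115)) + 71/3)/(27591 + 1/74740) = ((68 - 1*13225 + 24955) + 71/3)/(2062151341/74740) = ((68 - 13225 + 24955) + 71/3)*(74740/2062151341) = (11798 + 71/3)*(74740/2062151341) = (35465/3)*(74740/2062151341) = 2650654100/6186454023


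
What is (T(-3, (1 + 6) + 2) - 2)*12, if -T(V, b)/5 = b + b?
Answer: -1104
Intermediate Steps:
T(V, b) = -10*b (T(V, b) = -5*(b + b) = -10*b)
(T(-3, (1 + 6) + 2) - 2)*12 = (-10*((1 + 6) + 2) - 2)*12 = (-10*(7 + 2) - 2)*12 = (-10*9 - 2)*12 = (-90 - 2)*12 = -92*12 = -1104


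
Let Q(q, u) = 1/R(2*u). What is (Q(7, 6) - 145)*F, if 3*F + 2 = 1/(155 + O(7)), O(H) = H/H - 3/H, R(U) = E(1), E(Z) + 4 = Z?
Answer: 946556/9801 ≈ 96.578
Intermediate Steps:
E(Z) = -4 + Z
R(U) = -3 (R(U) = -4 + 1 = -3)
O(H) = 1 - 3/H
F = -2171/3267 (F = -⅔ + 1/(3*(155 + (-3 + 7)/7)) = -⅔ + 1/(3*(155 + (⅐)*4)) = -⅔ + 1/(3*(155 + 4/7)) = -⅔ + 1/(3*(1089/7)) = -⅔ + (⅓)*(7/1089) = -⅔ + 7/3267 = -2171/3267 ≈ -0.66452)
Q(q, u) = -⅓ (Q(q, u) = 1/(-3) = -⅓)
(Q(7, 6) - 145)*F = (-⅓ - 145)*(-2171/3267) = -436/3*(-2171/3267) = 946556/9801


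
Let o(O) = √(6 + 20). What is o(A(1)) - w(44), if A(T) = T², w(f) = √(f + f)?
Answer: √26 - 2*√22 ≈ -4.2818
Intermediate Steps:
w(f) = √2*√f (w(f) = √(2*f) = √2*√f)
o(O) = √26
o(A(1)) - w(44) = √26 - √2*√44 = √26 - √2*2*√11 = √26 - 2*√22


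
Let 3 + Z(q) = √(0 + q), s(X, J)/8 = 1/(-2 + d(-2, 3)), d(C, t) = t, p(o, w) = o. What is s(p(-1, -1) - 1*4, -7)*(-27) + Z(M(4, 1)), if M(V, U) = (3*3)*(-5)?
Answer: -219 + 3*I*√5 ≈ -219.0 + 6.7082*I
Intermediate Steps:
M(V, U) = -45 (M(V, U) = 9*(-5) = -45)
s(X, J) = 8 (s(X, J) = 8/(-2 + 3) = 8/1 = 8*1 = 8)
Z(q) = -3 + √q (Z(q) = -3 + √(0 + q) = -3 + √q)
s(p(-1, -1) - 1*4, -7)*(-27) + Z(M(4, 1)) = 8*(-27) + (-3 + √(-45)) = -216 + (-3 + 3*I*√5) = -219 + 3*I*√5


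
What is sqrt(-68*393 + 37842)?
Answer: sqrt(11118) ≈ 105.44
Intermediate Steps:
sqrt(-68*393 + 37842) = sqrt(-26724 + 37842) = sqrt(11118)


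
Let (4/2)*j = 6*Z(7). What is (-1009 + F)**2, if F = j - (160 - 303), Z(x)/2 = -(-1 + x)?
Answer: 813604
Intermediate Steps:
Z(x) = 2 - 2*x (Z(x) = 2*(-(-1 + x)) = 2*(1 - x) = 2 - 2*x)
j = -36 (j = (6*(2 - 2*7))/2 = (6*(2 - 14))/2 = (6*(-12))/2 = (1/2)*(-72) = -36)
F = 107 (F = -36 - (160 - 303) = -36 - 1*(-143) = -36 + 143 = 107)
(-1009 + F)**2 = (-1009 + 107)**2 = (-902)**2 = 813604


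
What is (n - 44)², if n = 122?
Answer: 6084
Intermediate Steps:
(n - 44)² = (122 - 44)² = 78² = 6084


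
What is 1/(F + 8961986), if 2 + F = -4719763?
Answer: 1/4242221 ≈ 2.3573e-7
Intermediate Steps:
F = -4719765 (F = -2 - 4719763 = -4719765)
1/(F + 8961986) = 1/(-4719765 + 8961986) = 1/4242221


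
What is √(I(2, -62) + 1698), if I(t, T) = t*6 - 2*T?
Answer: √1834 ≈ 42.825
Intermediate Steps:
I(t, T) = -2*T + 6*t (I(t, T) = 6*t - 2*T = -2*T + 6*t)
√(I(2, -62) + 1698) = √((-2*(-62) + 6*2) + 1698) = √((124 + 12) + 1698) = √(136 + 1698) = √1834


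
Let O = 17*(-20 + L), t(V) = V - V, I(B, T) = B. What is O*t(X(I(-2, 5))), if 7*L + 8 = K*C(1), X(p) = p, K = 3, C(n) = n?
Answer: 0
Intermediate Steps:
t(V) = 0
L = -5/7 (L = -8/7 + (3*1)/7 = -8/7 + (1/7)*3 = -8/7 + 3/7 = -5/7 ≈ -0.71429)
O = -2465/7 (O = 17*(-20 - 5/7) = 17*(-145/7) = -2465/7 ≈ -352.14)
O*t(X(I(-2, 5))) = -2465/7*0 = 0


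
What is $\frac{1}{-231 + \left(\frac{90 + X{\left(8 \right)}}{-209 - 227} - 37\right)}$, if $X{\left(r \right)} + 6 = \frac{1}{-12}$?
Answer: $- \frac{5232}{1403183} \approx -0.0037287$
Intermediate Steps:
$X{\left(r \right)} = - \frac{73}{12}$ ($X{\left(r \right)} = -6 + \frac{1}{-12} = -6 - \frac{1}{12} = - \frac{73}{12}$)
$\frac{1}{-231 + \left(\frac{90 + X{\left(8 \right)}}{-209 - 227} - 37\right)} = \frac{1}{-231 - \left(37 - \frac{90 - \frac{73}{12}}{-209 - 227}\right)} = \frac{1}{-231 - \left(37 - \frac{1007}{12 \left(-436\right)}\right)} = \frac{1}{-231 + \left(\frac{1007}{12} \left(- \frac{1}{436}\right) - 37\right)} = \frac{1}{-231 - \frac{194591}{5232}} = \frac{1}{- \frac{1403183}{5232}} = - \frac{5232}{1403183}$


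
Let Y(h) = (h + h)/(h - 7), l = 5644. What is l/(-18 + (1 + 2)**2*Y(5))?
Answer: -5644/63 ≈ -89.587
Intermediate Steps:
Y(h) = 2*h/(-7 + h) (Y(h) = (2*h)/(-7 + h) = 2*h/(-7 + h))
l/(-18 + (1 + 2)**2*Y(5)) = 5644/(-18 + (1 + 2)**2*(2*5/(-7 + 5))) = 5644/(-18 + 3**2*(2*5/(-2))) = 5644/(-18 + 9*(2*5*(-1/2))) = 5644/(-18 + 9*(-5)) = 5644/(-18 - 45) = 5644/(-63) = 5644*(-1/63) = -5644/63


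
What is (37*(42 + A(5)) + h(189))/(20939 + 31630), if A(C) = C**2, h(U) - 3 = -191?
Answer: 2291/52569 ≈ 0.043581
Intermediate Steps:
h(U) = -188 (h(U) = 3 - 191 = -188)
(37*(42 + A(5)) + h(189))/(20939 + 31630) = (37*(42 + 5**2) - 188)/(20939 + 31630) = (37*(42 + 25) - 188)/52569 = (37*67 - 188)*(1/52569) = (2479 - 188)*(1/52569) = 2291*(1/52569) = 2291/52569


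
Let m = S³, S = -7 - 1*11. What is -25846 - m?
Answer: -20014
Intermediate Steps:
S = -18 (S = -7 - 11 = -18)
m = -5832 (m = (-18)³ = -5832)
-25846 - m = -25846 - 1*(-5832) = -25846 + 5832 = -20014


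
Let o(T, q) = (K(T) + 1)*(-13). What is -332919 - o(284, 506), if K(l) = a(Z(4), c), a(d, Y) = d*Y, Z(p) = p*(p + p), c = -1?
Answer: -333322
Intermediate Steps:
Z(p) = 2*p**2 (Z(p) = p*(2*p) = 2*p**2)
a(d, Y) = Y*d
K(l) = -32 (K(l) = -2*4**2 = -2*16 = -1*32 = -32)
o(T, q) = 403 (o(T, q) = (-32 + 1)*(-13) = -31*(-13) = 403)
-332919 - o(284, 506) = -332919 - 1*403 = -332919 - 403 = -333322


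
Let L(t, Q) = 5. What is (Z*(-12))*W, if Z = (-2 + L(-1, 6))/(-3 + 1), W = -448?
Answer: -8064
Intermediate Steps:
Z = -3/2 (Z = (-2 + 5)/(-3 + 1) = 3/(-2) = 3*(-1/2) = -3/2 ≈ -1.5000)
(Z*(-12))*W = -3/2*(-12)*(-448) = 18*(-448) = -8064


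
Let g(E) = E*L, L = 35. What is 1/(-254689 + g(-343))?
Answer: -1/266694 ≈ -3.7496e-6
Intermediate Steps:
g(E) = 35*E (g(E) = E*35 = 35*E)
1/(-254689 + g(-343)) = 1/(-254689 + 35*(-343)) = 1/(-254689 - 12005) = 1/(-266694) = -1/266694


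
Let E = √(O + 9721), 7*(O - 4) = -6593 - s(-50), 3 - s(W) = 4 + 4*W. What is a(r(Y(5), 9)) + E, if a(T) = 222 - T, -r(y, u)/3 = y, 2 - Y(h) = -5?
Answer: 243 + √428981/7 ≈ 336.57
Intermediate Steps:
Y(h) = 7 (Y(h) = 2 - 1*(-5) = 2 + 5 = 7)
s(W) = -1 - 4*W (s(W) = 3 - (4 + 4*W) = 3 + (-4 - 4*W) = -1 - 4*W)
r(y, u) = -3*y
O = -6764/7 (O = 4 + (-6593 - (-1 - 4*(-50)))/7 = 4 + (-6593 - (-1 + 200))/7 = 4 + (-6593 - 1*199)/7 = 4 + (-6593 - 199)/7 = 4 + (⅐)*(-6792) = 4 - 6792/7 = -6764/7 ≈ -966.29)
E = √428981/7 (E = √(-6764/7 + 9721) = √(61283/7) = √428981/7 ≈ 93.567)
a(r(Y(5), 9)) + E = (222 - (-3)*7) + √428981/7 = (222 - 1*(-21)) + √428981/7 = (222 + 21) + √428981/7 = 243 + √428981/7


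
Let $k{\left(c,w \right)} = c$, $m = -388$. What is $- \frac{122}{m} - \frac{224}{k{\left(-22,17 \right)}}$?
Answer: $\frac{22399}{2134} \approx 10.496$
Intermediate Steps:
$- \frac{122}{m} - \frac{224}{k{\left(-22,17 \right)}} = - \frac{122}{-388} - \frac{224}{-22} = \left(-122\right) \left(- \frac{1}{388}\right) - - \frac{112}{11} = \frac{61}{194} + \frac{112}{11} = \frac{22399}{2134}$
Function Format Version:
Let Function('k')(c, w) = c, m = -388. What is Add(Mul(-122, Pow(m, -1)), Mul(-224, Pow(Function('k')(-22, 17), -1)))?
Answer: Rational(22399, 2134) ≈ 10.496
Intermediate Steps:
Add(Mul(-122, Pow(m, -1)), Mul(-224, Pow(Function('k')(-22, 17), -1))) = Add(Mul(-122, Pow(-388, -1)), Mul(-224, Pow(-22, -1))) = Add(Mul(-122, Rational(-1, 388)), Mul(-224, Rational(-1, 22))) = Add(Rational(61, 194), Rational(112, 11)) = Rational(22399, 2134)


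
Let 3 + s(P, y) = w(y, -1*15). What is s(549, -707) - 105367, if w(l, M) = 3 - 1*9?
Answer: -105376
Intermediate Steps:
w(l, M) = -6 (w(l, M) = 3 - 9 = -6)
s(P, y) = -9 (s(P, y) = -3 - 6 = -9)
s(549, -707) - 105367 = -9 - 105367 = -105376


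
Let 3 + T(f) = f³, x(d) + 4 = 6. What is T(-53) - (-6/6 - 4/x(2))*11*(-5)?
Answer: -149045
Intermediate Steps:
x(d) = 2 (x(d) = -4 + 6 = 2)
T(f) = -3 + f³
T(-53) - (-6/6 - 4/x(2))*11*(-5) = (-3 + (-53)³) - (-6/6 - 4/2)*11*(-5) = (-3 - 148877) - (-6*⅙ - 4*½)*11*(-5) = -148880 - (-1 - 2)*11*(-5) = -148880 - (-3*11)*(-5) = -148880 - (-33)*(-5) = -148880 - 1*165 = -148880 - 165 = -149045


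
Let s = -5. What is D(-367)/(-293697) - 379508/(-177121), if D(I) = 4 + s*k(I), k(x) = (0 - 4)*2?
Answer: 111452567752/52019906337 ≈ 2.1425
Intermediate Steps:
k(x) = -8 (k(x) = -4*2 = -8)
D(I) = 44 (D(I) = 4 - 5*(-8) = 4 + 40 = 44)
D(-367)/(-293697) - 379508/(-177121) = 44/(-293697) - 379508/(-177121) = 44*(-1/293697) - 379508*(-1/177121) = -44/293697 + 379508/177121 = 111452567752/52019906337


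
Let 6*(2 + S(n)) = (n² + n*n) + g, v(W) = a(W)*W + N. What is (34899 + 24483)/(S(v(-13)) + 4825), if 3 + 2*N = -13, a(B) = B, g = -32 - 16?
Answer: 89073/20183 ≈ 4.4133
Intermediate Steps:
g = -48
N = -8 (N = -3/2 + (½)*(-13) = -3/2 - 13/2 = -8)
v(W) = -8 + W² (v(W) = W*W - 8 = W² - 8 = -8 + W²)
S(n) = -10 + n²/3 (S(n) = -2 + ((n² + n*n) - 48)/6 = -2 + ((n² + n²) - 48)/6 = -2 + (2*n² - 48)/6 = -2 + (-48 + 2*n²)/6 = -2 + (-8 + n²/3) = -10 + n²/3)
(34899 + 24483)/(S(v(-13)) + 4825) = (34899 + 24483)/((-10 + (-8 + (-13)²)²/3) + 4825) = 59382/((-10 + (-8 + 169)²/3) + 4825) = 59382/((-10 + (⅓)*161²) + 4825) = 59382/((-10 + (⅓)*25921) + 4825) = 59382/((-10 + 25921/3) + 4825) = 59382/(25891/3 + 4825) = 59382/(40366/3) = 59382*(3/40366) = 89073/20183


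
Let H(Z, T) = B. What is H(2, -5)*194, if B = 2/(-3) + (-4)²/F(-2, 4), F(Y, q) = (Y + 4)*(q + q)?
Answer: 194/3 ≈ 64.667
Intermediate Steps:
F(Y, q) = 2*q*(4 + Y) (F(Y, q) = (4 + Y)*(2*q) = 2*q*(4 + Y))
B = ⅓ (B = 2/(-3) + (-4)²/((2*4*(4 - 2))) = 2*(-⅓) + 16/((2*4*2)) = -⅔ + 16/16 = -⅔ + 16*(1/16) = -⅔ + 1 = ⅓ ≈ 0.33333)
H(Z, T) = ⅓
H(2, -5)*194 = (⅓)*194 = 194/3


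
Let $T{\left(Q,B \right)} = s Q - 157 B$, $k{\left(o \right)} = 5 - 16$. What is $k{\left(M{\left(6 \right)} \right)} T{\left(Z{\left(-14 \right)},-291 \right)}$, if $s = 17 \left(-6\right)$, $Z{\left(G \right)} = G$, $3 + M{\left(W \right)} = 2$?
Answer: $-518265$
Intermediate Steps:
$M{\left(W \right)} = -1$ ($M{\left(W \right)} = -3 + 2 = -1$)
$k{\left(o \right)} = -11$ ($k{\left(o \right)} = 5 - 16 = -11$)
$s = -102$
$T{\left(Q,B \right)} = - 157 B - 102 Q$ ($T{\left(Q,B \right)} = - 102 Q - 157 B = - 157 B - 102 Q$)
$k{\left(M{\left(6 \right)} \right)} T{\left(Z{\left(-14 \right)},-291 \right)} = - 11 \left(\left(-157\right) \left(-291\right) - -1428\right) = - 11 \left(45687 + 1428\right) = \left(-11\right) 47115 = -518265$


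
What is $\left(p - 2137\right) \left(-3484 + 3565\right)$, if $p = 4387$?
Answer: $182250$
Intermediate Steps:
$\left(p - 2137\right) \left(-3484 + 3565\right) = \left(4387 - 2137\right) \left(-3484 + 3565\right) = 2250 \cdot 81 = 182250$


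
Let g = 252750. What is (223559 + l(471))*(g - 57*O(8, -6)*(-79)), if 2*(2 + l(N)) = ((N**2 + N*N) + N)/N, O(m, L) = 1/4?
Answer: 455003227671/8 ≈ 5.6875e+10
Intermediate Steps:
O(m, L) = 1/4
l(N) = -2 + (N + 2*N**2)/(2*N) (l(N) = -2 + (((N**2 + N*N) + N)/N)/2 = -2 + (((N**2 + N**2) + N)/N)/2 = -2 + ((2*N**2 + N)/N)/2 = -2 + ((N + 2*N**2)/N)/2 = -2 + (N + 2*N**2)/(2*N))
(223559 + l(471))*(g - 57*O(8, -6)*(-79)) = (223559 + (-3/2 + 471))*(252750 - 57*1/4*(-79)) = (223559 + 939/2)*(252750 - 57/4*(-79)) = 448057*(252750 + 4503/4)/2 = (448057/2)*(1015503/4) = 455003227671/8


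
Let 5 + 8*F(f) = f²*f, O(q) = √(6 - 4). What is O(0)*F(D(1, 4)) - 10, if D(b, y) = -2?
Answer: -10 - 13*√2/8 ≈ -12.298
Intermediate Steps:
O(q) = √2
F(f) = -5/8 + f³/8 (F(f) = -5/8 + (f²*f)/8 = -5/8 + f³/8)
O(0)*F(D(1, 4)) - 10 = √2*(-5/8 + (⅛)*(-2)³) - 10 = √2*(-5/8 + (⅛)*(-8)) - 10 = √2*(-5/8 - 1) - 10 = √2*(-13/8) - 10 = -13*√2/8 - 10 = -10 - 13*√2/8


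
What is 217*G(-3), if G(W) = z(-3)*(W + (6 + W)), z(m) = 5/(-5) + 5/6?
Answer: 0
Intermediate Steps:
z(m) = -⅙ (z(m) = 5*(-⅕) + 5*(⅙) = -1 + ⅚ = -⅙)
G(W) = -1 - W/3 (G(W) = -(W + (6 + W))/6 = -(6 + 2*W)/6 = -1 - W/3)
217*G(-3) = 217*(-1 - ⅓*(-3)) = 217*(-1 + 1) = 217*0 = 0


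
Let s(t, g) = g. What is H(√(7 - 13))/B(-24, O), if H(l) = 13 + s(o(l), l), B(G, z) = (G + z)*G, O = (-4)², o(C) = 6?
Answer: 13/192 + I*√6/192 ≈ 0.067708 + 0.012758*I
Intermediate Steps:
O = 16
B(G, z) = G*(G + z)
H(l) = 13 + l
H(√(7 - 13))/B(-24, O) = (13 + √(7 - 13))/((-24*(-24 + 16))) = (13 + √(-6))/((-24*(-8))) = (13 + I*√6)/192 = (13 + I*√6)*(1/192) = 13/192 + I*√6/192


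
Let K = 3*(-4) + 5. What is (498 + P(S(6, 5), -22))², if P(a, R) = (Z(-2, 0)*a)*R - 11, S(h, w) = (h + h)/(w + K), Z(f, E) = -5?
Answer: 29929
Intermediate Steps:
K = -7 (K = -12 + 5 = -7)
S(h, w) = 2*h/(-7 + w) (S(h, w) = (h + h)/(w - 7) = (2*h)/(-7 + w) = 2*h/(-7 + w))
P(a, R) = -11 - 5*R*a (P(a, R) = (-5*a)*R - 11 = -5*R*a - 11 = -11 - 5*R*a)
(498 + P(S(6, 5), -22))² = (498 + (-11 - 5*(-22)*2*6/(-7 + 5)))² = (498 + (-11 - 5*(-22)*2*6/(-2)))² = (498 + (-11 - 5*(-22)*2*6*(-½)))² = (498 + (-11 - 5*(-22)*(-6)))² = (498 + (-11 - 660))² = (498 - 671)² = (-173)² = 29929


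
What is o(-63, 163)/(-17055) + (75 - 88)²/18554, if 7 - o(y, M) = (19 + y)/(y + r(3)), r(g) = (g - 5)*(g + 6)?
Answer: 223762153/25631516070 ≈ 0.0087300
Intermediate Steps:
r(g) = (-5 + g)*(6 + g)
o(y, M) = 7 - (19 + y)/(-18 + y) (o(y, M) = 7 - (19 + y)/(y + (-30 + 3 + 3²)) = 7 - (19 + y)/(y + (-30 + 3 + 9)) = 7 - (19 + y)/(y - 18) = 7 - (19 + y)/(-18 + y))
o(-63, 163)/(-17055) + (75 - 88)²/18554 = ((-145 + 6*(-63))/(-18 - 63))/(-17055) + (75 - 88)²/18554 = ((-145 - 378)/(-81))*(-1/17055) + (-13)²*(1/18554) = -1/81*(-523)*(-1/17055) + 169*(1/18554) = (523/81)*(-1/17055) + 169/18554 = -523/1381455 + 169/18554 = 223762153/25631516070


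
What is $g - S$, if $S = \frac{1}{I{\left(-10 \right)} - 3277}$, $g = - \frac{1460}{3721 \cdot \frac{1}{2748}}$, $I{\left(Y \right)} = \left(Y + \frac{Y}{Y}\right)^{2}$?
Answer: $- \frac{12822603959}{11892316} \approx -1078.2$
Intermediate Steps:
$I{\left(Y \right)} = \left(1 + Y\right)^{2}$ ($I{\left(Y \right)} = \left(Y + 1\right)^{2} = \left(1 + Y\right)^{2}$)
$g = - \frac{4012080}{3721}$ ($g = - \frac{1460}{3721 \cdot \frac{1}{2748}} = - \frac{1460}{\frac{3721}{2748}} = \left(-1460\right) \frac{2748}{3721} = - \frac{4012080}{3721} \approx -1078.2$)
$S = - \frac{1}{3196}$ ($S = \frac{1}{\left(1 - 10\right)^{2} - 3277} = \frac{1}{\left(-9\right)^{2} - 3277} = \frac{1}{81 - 3277} = \frac{1}{-3196} = - \frac{1}{3196} \approx -0.00031289$)
$g - S = - \frac{4012080}{3721} - - \frac{1}{3196} = - \frac{4012080}{3721} + \frac{1}{3196} = - \frac{12822603959}{11892316}$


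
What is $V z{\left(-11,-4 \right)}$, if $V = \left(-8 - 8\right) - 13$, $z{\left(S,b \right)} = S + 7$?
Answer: $116$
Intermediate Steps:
$z{\left(S,b \right)} = 7 + S$
$V = -29$ ($V = -16 - 13 = -29$)
$V z{\left(-11,-4 \right)} = - 29 \left(7 - 11\right) = \left(-29\right) \left(-4\right) = 116$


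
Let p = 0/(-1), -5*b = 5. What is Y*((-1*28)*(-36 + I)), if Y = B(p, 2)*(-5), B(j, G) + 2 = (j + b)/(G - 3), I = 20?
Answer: 2240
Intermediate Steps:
b = -1 (b = -1/5*5 = -1)
p = 0 (p = 0*(-1) = 0)
B(j, G) = -2 + (-1 + j)/(-3 + G) (B(j, G) = -2 + (j - 1)/(G - 3) = -2 + (-1 + j)/(-3 + G))
Y = 5 (Y = ((5 + 0 - 2*2)/(-3 + 2))*(-5) = ((5 + 0 - 4)/(-1))*(-5) = -1*1*(-5) = -1*(-5) = 5)
Y*((-1*28)*(-36 + I)) = 5*((-1*28)*(-36 + 20)) = 5*(-28*(-16)) = 5*448 = 2240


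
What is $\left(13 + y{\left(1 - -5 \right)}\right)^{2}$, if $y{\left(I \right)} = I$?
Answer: $361$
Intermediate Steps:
$\left(13 + y{\left(1 - -5 \right)}\right)^{2} = \left(13 + \left(1 - -5\right)\right)^{2} = \left(13 + \left(1 + 5\right)\right)^{2} = \left(13 + 6\right)^{2} = 19^{2} = 361$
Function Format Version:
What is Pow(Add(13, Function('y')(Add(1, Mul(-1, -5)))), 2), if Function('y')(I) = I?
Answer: 361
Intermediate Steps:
Pow(Add(13, Function('y')(Add(1, Mul(-1, -5)))), 2) = Pow(Add(13, Add(1, Mul(-1, -5))), 2) = Pow(Add(13, Add(1, 5)), 2) = Pow(Add(13, 6), 2) = Pow(19, 2) = 361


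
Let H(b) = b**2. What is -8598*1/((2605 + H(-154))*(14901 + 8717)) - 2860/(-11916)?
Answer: 222226845914/925946748531 ≈ 0.24000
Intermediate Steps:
-8598*1/((2605 + H(-154))*(14901 + 8717)) - 2860/(-11916) = -8598*1/((2605 + (-154)**2)*(14901 + 8717)) - 2860/(-11916) = -8598*1/(23618*(2605 + 23716)) - 2860*(-1/11916) = -8598/(23618*26321) + 715/2979 = -8598/621649378 + 715/2979 = -8598*1/621649378 + 715/2979 = -4299/310824689 + 715/2979 = 222226845914/925946748531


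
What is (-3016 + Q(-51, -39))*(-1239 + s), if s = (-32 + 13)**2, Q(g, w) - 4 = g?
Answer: 2689314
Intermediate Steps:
Q(g, w) = 4 + g
s = 361 (s = (-19)**2 = 361)
(-3016 + Q(-51, -39))*(-1239 + s) = (-3016 + (4 - 51))*(-1239 + 361) = (-3016 - 47)*(-878) = -3063*(-878) = 2689314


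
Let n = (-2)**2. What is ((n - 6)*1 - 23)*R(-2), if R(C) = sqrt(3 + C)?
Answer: -25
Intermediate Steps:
n = 4
((n - 6)*1 - 23)*R(-2) = ((4 - 6)*1 - 23)*sqrt(3 - 2) = (-2*1 - 23)*sqrt(1) = (-2 - 23)*1 = -25*1 = -25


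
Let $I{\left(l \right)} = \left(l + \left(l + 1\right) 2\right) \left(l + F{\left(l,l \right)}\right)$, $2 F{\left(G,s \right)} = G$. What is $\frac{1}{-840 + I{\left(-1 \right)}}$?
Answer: $- \frac{2}{1677} \approx -0.0011926$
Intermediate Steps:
$F{\left(G,s \right)} = \frac{G}{2}$
$I{\left(l \right)} = \frac{3 l \left(2 + 3 l\right)}{2}$ ($I{\left(l \right)} = \left(l + \left(l + 1\right) 2\right) \left(l + \frac{l}{2}\right) = \left(l + \left(1 + l\right) 2\right) \frac{3 l}{2} = \left(l + \left(2 + 2 l\right)\right) \frac{3 l}{2} = \left(2 + 3 l\right) \frac{3 l}{2} = \frac{3 l \left(2 + 3 l\right)}{2}$)
$\frac{1}{-840 + I{\left(-1 \right)}} = \frac{1}{-840 + \frac{3}{2} \left(-1\right) \left(2 + 3 \left(-1\right)\right)} = \frac{1}{-840 + \frac{3}{2} \left(-1\right) \left(2 - 3\right)} = \frac{1}{-840 + \frac{3}{2} \left(-1\right) \left(-1\right)} = \frac{1}{-840 + \frac{3}{2}} = \frac{1}{- \frac{1677}{2}} = - \frac{2}{1677}$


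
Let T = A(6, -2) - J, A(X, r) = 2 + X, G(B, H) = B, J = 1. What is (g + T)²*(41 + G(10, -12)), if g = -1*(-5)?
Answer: 7344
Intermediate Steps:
g = 5
T = 7 (T = (2 + 6) - 1*1 = 8 - 1 = 7)
(g + T)²*(41 + G(10, -12)) = (5 + 7)²*(41 + 10) = 12²*51 = 144*51 = 7344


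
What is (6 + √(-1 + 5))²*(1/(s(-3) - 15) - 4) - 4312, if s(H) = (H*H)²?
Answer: -150712/33 ≈ -4567.0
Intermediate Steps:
s(H) = H⁴ (s(H) = (H²)² = H⁴)
(6 + √(-1 + 5))²*(1/(s(-3) - 15) - 4) - 4312 = (6 + √(-1 + 5))²*(1/((-3)⁴ - 15) - 4) - 4312 = (6 + √4)²*(1/(81 - 15) - 4) - 4312 = (6 + 2)²*(1/66 - 4) - 4312 = 8²*(1/66 - 4) - 4312 = 64*(-263/66) - 4312 = -8416/33 - 4312 = -150712/33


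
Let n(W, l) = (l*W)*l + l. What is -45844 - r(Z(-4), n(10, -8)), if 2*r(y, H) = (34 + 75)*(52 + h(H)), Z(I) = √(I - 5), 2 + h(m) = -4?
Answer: -48351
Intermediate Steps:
h(m) = -6 (h(m) = -2 - 4 = -6)
Z(I) = √(-5 + I)
n(W, l) = l + W*l² (n(W, l) = (W*l)*l + l = W*l² + l = l + W*l²)
r(y, H) = 2507 (r(y, H) = ((34 + 75)*(52 - 6))/2 = (109*46)/2 = (½)*5014 = 2507)
-45844 - r(Z(-4), n(10, -8)) = -45844 - 1*2507 = -45844 - 2507 = -48351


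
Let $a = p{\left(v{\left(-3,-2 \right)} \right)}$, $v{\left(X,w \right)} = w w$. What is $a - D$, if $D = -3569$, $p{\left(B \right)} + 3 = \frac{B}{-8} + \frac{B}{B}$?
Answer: $\frac{7133}{2} \approx 3566.5$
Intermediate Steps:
$v{\left(X,w \right)} = w^{2}$
$p{\left(B \right)} = -2 - \frac{B}{8}$ ($p{\left(B \right)} = -3 + \left(\frac{B}{-8} + \frac{B}{B}\right) = -3 + \left(B \left(- \frac{1}{8}\right) + 1\right) = -3 - \left(-1 + \frac{B}{8}\right) = -2 - \frac{B}{8}$)
$a = - \frac{5}{2}$ ($a = -2 - \frac{\left(-2\right)^{2}}{8} = -2 - \frac{1}{2} = - \frac{5}{2} \approx -2.5$)
$a - D = - \frac{5}{2} - -3569 = - \frac{5}{2} + 3569 = \frac{7133}{2}$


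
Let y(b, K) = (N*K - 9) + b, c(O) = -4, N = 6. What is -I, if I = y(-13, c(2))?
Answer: 46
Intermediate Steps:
y(b, K) = -9 + b + 6*K (y(b, K) = (6*K - 9) + b = (-9 + 6*K) + b = -9 + b + 6*K)
I = -46 (I = -9 - 13 + 6*(-4) = -9 - 13 - 24 = -46)
-I = -1*(-46) = 46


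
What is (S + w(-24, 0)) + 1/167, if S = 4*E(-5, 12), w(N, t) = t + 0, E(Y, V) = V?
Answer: 8017/167 ≈ 48.006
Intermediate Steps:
w(N, t) = t
S = 48 (S = 4*12 = 48)
(S + w(-24, 0)) + 1/167 = (48 + 0) + 1/167 = 48 + 1/167 = 8017/167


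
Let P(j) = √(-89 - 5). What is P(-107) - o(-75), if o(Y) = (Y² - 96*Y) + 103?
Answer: -12928 + I*√94 ≈ -12928.0 + 9.6954*I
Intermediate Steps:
P(j) = I*√94 (P(j) = √(-94) = I*√94)
o(Y) = 103 + Y² - 96*Y
P(-107) - o(-75) = I*√94 - (103 + (-75)² - 96*(-75)) = I*√94 - (103 + 5625 + 7200) = I*√94 - 1*12928 = I*√94 - 12928 = -12928 + I*√94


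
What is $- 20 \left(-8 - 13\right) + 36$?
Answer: $456$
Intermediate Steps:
$- 20 \left(-8 - 13\right) + 36 = \left(-20\right) \left(-21\right) + 36 = 420 + 36 = 456$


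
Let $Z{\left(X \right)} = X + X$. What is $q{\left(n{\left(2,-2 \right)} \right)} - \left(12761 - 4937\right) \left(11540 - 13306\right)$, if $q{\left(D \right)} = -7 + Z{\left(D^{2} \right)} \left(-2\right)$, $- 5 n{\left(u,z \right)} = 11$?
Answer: $\frac{345428941}{25} \approx 1.3817 \cdot 10^{7}$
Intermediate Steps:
$n{\left(u,z \right)} = - \frac{11}{5}$ ($n{\left(u,z \right)} = \left(- \frac{1}{5}\right) 11 = - \frac{11}{5}$)
$Z{\left(X \right)} = 2 X$
$q{\left(D \right)} = -7 - 4 D^{2}$ ($q{\left(D \right)} = -7 + 2 D^{2} \left(-2\right) = -7 - 4 D^{2}$)
$q{\left(n{\left(2,-2 \right)} \right)} - \left(12761 - 4937\right) \left(11540 - 13306\right) = \left(-7 - 4 \left(- \frac{11}{5}\right)^{2}\right) - \left(12761 - 4937\right) \left(11540 - 13306\right) = \left(-7 - \frac{484}{25}\right) - 7824 \left(11540 - 13306\right) = - \frac{659}{25} - 7824 \left(-1766\right) = - \frac{659}{25} - -13817184 = - \frac{659}{25} + 13817184 = \frac{345428941}{25}$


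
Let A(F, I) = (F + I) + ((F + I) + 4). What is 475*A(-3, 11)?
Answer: 9500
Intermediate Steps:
A(F, I) = 4 + 2*F + 2*I (A(F, I) = (F + I) + (4 + F + I) = 4 + 2*F + 2*I)
475*A(-3, 11) = 475*(4 + 2*(-3) + 2*11) = 475*(4 - 6 + 22) = 475*20 = 9500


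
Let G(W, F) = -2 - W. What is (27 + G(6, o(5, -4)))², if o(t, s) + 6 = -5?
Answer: 361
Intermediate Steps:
o(t, s) = -11 (o(t, s) = -6 - 5 = -11)
(27 + G(6, o(5, -4)))² = (27 + (-2 - 1*6))² = (27 + (-2 - 6))² = (27 - 8)² = 19² = 361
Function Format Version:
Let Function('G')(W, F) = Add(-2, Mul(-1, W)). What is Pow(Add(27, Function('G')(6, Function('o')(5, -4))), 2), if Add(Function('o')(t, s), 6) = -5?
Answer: 361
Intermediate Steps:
Function('o')(t, s) = -11 (Function('o')(t, s) = Add(-6, -5) = -11)
Pow(Add(27, Function('G')(6, Function('o')(5, -4))), 2) = Pow(Add(27, Add(-2, Mul(-1, 6))), 2) = Pow(Add(27, Add(-2, -6)), 2) = Pow(Add(27, -8), 2) = Pow(19, 2) = 361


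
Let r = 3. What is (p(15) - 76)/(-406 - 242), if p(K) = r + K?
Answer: 29/324 ≈ 0.089506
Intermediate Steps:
p(K) = 3 + K
(p(15) - 76)/(-406 - 242) = ((3 + 15) - 76)/(-406 - 242) = (18 - 76)/(-648) = -58*(-1/648) = 29/324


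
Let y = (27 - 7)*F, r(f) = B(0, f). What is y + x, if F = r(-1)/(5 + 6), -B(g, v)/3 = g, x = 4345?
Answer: 4345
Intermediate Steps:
B(g, v) = -3*g
r(f) = 0 (r(f) = -3*0 = 0)
F = 0 (F = 0/(5 + 6) = 0/11 = (1/11)*0 = 0)
y = 0 (y = (27 - 7)*0 = 20*0 = 0)
y + x = 0 + 4345 = 4345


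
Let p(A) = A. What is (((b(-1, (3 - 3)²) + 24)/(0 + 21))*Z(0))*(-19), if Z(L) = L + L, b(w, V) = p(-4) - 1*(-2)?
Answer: 0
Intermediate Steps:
b(w, V) = -2 (b(w, V) = -4 - 1*(-2) = -4 + 2 = -2)
Z(L) = 2*L
(((b(-1, (3 - 3)²) + 24)/(0 + 21))*Z(0))*(-19) = (((-2 + 24)/(0 + 21))*(2*0))*(-19) = ((22/21)*0)*(-19) = 0*(-19) = 0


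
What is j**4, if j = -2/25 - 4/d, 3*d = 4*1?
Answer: 35153041/390625 ≈ 89.992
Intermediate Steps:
d = 4/3 (d = (4*1)/3 = (1/3)*4 = 4/3 ≈ 1.3333)
j = -77/25 (j = -2/25 - 4/4/3 = -2*1/25 - 4*3/4 = -2/25 - 3 = -77/25 ≈ -3.0800)
j**4 = (-77/25)**4 = 35153041/390625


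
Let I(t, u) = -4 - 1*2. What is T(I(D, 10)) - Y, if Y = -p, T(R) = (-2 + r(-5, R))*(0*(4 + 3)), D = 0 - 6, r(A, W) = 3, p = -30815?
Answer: -30815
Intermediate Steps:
D = -6
I(t, u) = -6 (I(t, u) = -4 - 2 = -6)
T(R) = 0 (T(R) = (-2 + 3)*(0*(4 + 3)) = 1*(0*7) = 1*0 = 0)
Y = 30815 (Y = -1*(-30815) = 30815)
T(I(D, 10)) - Y = 0 - 1*30815 = 0 - 30815 = -30815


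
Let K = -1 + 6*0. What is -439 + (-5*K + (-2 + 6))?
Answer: -430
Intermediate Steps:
K = -1 (K = -1 + 0 = -1)
-439 + (-5*K + (-2 + 6)) = -439 + (-5*(-1) + (-2 + 6)) = -439 + (5 + 4) = -439 + 9 = -430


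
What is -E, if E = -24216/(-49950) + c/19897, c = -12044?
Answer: 19962008/165642525 ≈ 0.12051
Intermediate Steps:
E = -19962008/165642525 (E = -24216/(-49950) - 12044/19897 = -24216*(-1/49950) - 12044*1/19897 = 4036/8325 - 12044/19897 = -19962008/165642525 ≈ -0.12051)
-E = -1*(-19962008/165642525) = 19962008/165642525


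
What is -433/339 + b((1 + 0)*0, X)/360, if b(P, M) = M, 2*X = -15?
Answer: -2347/1808 ≈ -1.2981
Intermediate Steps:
X = -15/2 (X = (½)*(-15) = -15/2 ≈ -7.5000)
-433/339 + b((1 + 0)*0, X)/360 = -433/339 - 15/2/360 = -433*1/339 - 15/2*1/360 = -433/339 - 1/48 = -2347/1808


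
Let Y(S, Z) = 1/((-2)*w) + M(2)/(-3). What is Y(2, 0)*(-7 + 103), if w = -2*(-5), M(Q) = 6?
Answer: -984/5 ≈ -196.80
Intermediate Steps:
w = 10
Y(S, Z) = -41/20 (Y(S, Z) = 1/(-2*10) + 6/(-3) = -1/2*1/10 + 6*(-1/3) = -1/20 - 2 = -41/20)
Y(2, 0)*(-7 + 103) = -41*(-7 + 103)/20 = -41/20*96 = -984/5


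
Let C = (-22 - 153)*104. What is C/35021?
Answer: -2600/5003 ≈ -0.51969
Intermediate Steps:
C = -18200 (C = -175*104 = -18200)
C/35021 = -18200/35021 = -18200*1/35021 = -2600/5003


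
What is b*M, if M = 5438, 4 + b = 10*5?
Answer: 250148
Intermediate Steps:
b = 46 (b = -4 + 10*5 = -4 + 50 = 46)
b*M = 46*5438 = 250148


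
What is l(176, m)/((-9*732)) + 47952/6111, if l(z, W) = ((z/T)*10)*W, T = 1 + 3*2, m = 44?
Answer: 985328/159759 ≈ 6.1676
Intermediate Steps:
T = 7 (T = 1 + 6 = 7)
l(z, W) = 10*W*z/7 (l(z, W) = ((z/7)*10)*W = (10*z/7)*W = 10*W*z/7)
l(176, m)/((-9*732)) + 47952/6111 = ((10/7)*44*176)/((-9*732)) + 47952/6111 = (77440/7)/(-6588) + 47952*(1/6111) = (77440/7)*(-1/6588) + 5328/679 = -19360/11529 + 5328/679 = 985328/159759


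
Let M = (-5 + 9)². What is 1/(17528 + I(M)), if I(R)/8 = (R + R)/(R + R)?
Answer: 1/17536 ≈ 5.7026e-5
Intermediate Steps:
M = 16 (M = 4² = 16)
I(R) = 8 (I(R) = 8*((R + R)/(R + R)) = 8*((2*R)/((2*R))) = 8*((2*R)*(1/(2*R))) = 8*1 = 8)
1/(17528 + I(M)) = 1/(17528 + 8) = 1/17536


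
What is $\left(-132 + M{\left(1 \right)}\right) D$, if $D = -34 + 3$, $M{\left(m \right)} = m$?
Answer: $4061$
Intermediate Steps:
$D = -31$
$\left(-132 + M{\left(1 \right)}\right) D = \left(-132 + 1\right) \left(-31\right) = \left(-131\right) \left(-31\right) = 4061$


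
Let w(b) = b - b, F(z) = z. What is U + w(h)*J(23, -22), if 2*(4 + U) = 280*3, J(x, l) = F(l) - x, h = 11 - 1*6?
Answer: 416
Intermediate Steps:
h = 5 (h = 11 - 6 = 5)
J(x, l) = l - x
w(b) = 0
U = 416 (U = -4 + (280*3)/2 = -4 + (½)*840 = -4 + 420 = 416)
U + w(h)*J(23, -22) = 416 + 0*(-22 - 1*23) = 416 + 0*(-22 - 23) = 416 + 0*(-45) = 416 + 0 = 416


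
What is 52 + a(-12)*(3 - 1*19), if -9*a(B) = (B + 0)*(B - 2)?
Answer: 1052/3 ≈ 350.67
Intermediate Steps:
a(B) = -B*(-2 + B)/9 (a(B) = -(B + 0)*(B - 2)/9 = -B*(-2 + B)/9)
52 + a(-12)*(3 - 1*19) = 52 + ((⅑)*(-12)*(2 - 1*(-12)))*(3 - 1*19) = 52 + ((⅑)*(-12)*(2 + 12))*(3 - 19) = 52 + ((⅑)*(-12)*14)*(-16) = 52 - 56/3*(-16) = 52 + 896/3 = 1052/3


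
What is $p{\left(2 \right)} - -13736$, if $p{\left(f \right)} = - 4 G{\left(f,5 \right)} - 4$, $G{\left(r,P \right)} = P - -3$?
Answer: $13700$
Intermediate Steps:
$G{\left(r,P \right)} = 3 + P$ ($G{\left(r,P \right)} = P + 3 = 3 + P$)
$p{\left(f \right)} = -36$ ($p{\left(f \right)} = - 4 \left(3 + 5\right) - 4 = \left(-4\right) 8 - 4 = -32 - 4 = -36$)
$p{\left(2 \right)} - -13736 = -36 - -13736 = -36 + 13736 = 13700$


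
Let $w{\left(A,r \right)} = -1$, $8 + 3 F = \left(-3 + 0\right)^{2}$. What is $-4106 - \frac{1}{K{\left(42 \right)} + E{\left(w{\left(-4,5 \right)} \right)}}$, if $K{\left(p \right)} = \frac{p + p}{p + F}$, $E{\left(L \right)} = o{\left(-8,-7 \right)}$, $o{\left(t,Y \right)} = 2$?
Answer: $- \frac{2077763}{506} \approx -4106.3$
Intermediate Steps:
$F = \frac{1}{3}$ ($F = - \frac{8}{3} + \frac{\left(-3 + 0\right)^{2}}{3} = - \frac{8}{3} + \frac{\left(-3\right)^{2}}{3} = - \frac{8}{3} + \frac{1}{3} \cdot 9 = - \frac{8}{3} + 3 = \frac{1}{3} \approx 0.33333$)
$E{\left(L \right)} = 2$
$K{\left(p \right)} = \frac{2 p}{\frac{1}{3} + p}$ ($K{\left(p \right)} = \frac{p + p}{p + \frac{1}{3}} = \frac{2 p}{\frac{1}{3} + p}$)
$-4106 - \frac{1}{K{\left(42 \right)} + E{\left(w{\left(-4,5 \right)} \right)}} = -4106 - \frac{1}{6 \cdot 42 \frac{1}{1 + 3 \cdot 42} + 2} = -4106 - \frac{1}{6 \cdot 42 \frac{1}{1 + 126} + 2} = -4106 - \frac{1}{6 \cdot 42 \cdot \frac{1}{127} + 2} = -4106 - \frac{1}{\frac{252}{127} + 2} = -4106 - \frac{1}{\frac{506}{127}} = -4106 - \frac{127}{506} = - \frac{2077763}{506}$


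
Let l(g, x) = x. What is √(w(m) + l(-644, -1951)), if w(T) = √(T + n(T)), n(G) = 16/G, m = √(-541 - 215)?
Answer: √(-860391 + 21*3^(¼)*7^(¾)*√370*√I)/21 ≈ 0.041564 + 44.129*I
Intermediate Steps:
m = 6*I*√21 (m = √(-756) = 6*I*√21 ≈ 27.495*I)
w(T) = √(T + 16/T)
√(w(m) + l(-644, -1951)) = √(√(6*I*√21 + 16/((6*I*√21))) - 1951) = √(√(6*I*√21 + 16*(-I*√21/126)) - 1951) = √(√(6*I*√21 - 8*I*√21/63) - 1951) = √(√(370*I*√21/63) - 1951) = √(3^(¼)*7^(¾)*√370*√I/21 - 1951) = √(-1951 + 3^(¼)*7^(¾)*√370*√I/21)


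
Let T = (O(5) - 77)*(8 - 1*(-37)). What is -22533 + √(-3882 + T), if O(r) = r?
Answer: -22533 + I*√7122 ≈ -22533.0 + 84.392*I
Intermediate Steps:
T = -3240 (T = (5 - 77)*(8 - 1*(-37)) = -72*(8 + 37) = -72*45 = -3240)
-22533 + √(-3882 + T) = -22533 + √(-3882 - 3240) = -22533 + √(-7122) = -22533 + I*√7122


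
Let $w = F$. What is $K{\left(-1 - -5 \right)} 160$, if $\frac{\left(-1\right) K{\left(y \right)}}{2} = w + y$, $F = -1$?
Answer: $-960$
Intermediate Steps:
$w = -1$
$K{\left(y \right)} = 2 - 2 y$ ($K{\left(y \right)} = - 2 \left(-1 + y\right) = 2 - 2 y$)
$K{\left(-1 - -5 \right)} 160 = \left(2 - 2 \left(-1 - -5\right)\right) 160 = \left(2 - 2 \left(-1 + 5\right)\right) 160 = \left(2 - 8\right) 160 = \left(-6\right) 160 = -960$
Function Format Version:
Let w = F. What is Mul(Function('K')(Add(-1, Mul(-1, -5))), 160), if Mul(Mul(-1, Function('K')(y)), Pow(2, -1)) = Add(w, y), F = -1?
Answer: -960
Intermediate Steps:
w = -1
Function('K')(y) = Add(2, Mul(-2, y)) (Function('K')(y) = Mul(-2, Add(-1, y)) = Add(2, Mul(-2, y)))
Mul(Function('K')(Add(-1, Mul(-1, -5))), 160) = Mul(Add(2, Mul(-2, Add(-1, Mul(-1, -5)))), 160) = Mul(Add(2, Mul(-2, Add(-1, 5))), 160) = Mul(Add(2, Mul(-2, 4)), 160) = Mul(Add(2, -8), 160) = Mul(-6, 160) = -960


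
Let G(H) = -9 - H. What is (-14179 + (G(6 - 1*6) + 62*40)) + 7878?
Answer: -3830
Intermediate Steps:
(-14179 + (G(6 - 1*6) + 62*40)) + 7878 = (-14179 + ((-9 - (6 - 1*6)) + 62*40)) + 7878 = (-14179 + ((-9 - (6 - 6)) + 2480)) + 7878 = (-14179 + ((-9 - 1*0) + 2480)) + 7878 = (-14179 + ((-9 + 0) + 2480)) + 7878 = (-14179 + (-9 + 2480)) + 7878 = (-14179 + 2471) + 7878 = -11708 + 7878 = -3830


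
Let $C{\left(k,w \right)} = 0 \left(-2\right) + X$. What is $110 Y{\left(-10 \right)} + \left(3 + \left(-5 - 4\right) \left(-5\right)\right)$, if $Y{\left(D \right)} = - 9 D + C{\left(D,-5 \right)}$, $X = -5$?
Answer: $9398$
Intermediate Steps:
$C{\left(k,w \right)} = -5$ ($C{\left(k,w \right)} = 0 \left(-2\right) - 5 = 0 - 5 = -5$)
$Y{\left(D \right)} = -5 - 9 D$ ($Y{\left(D \right)} = - 9 D - 5 = -5 - 9 D$)
$110 Y{\left(-10 \right)} + \left(3 + \left(-5 - 4\right) \left(-5\right)\right) = 110 \left(-5 - -90\right) + \left(3 + \left(-5 - 4\right) \left(-5\right)\right) = 110 \left(-5 + 90\right) + \left(3 - -45\right) = 110 \cdot 85 + \left(3 + 45\right) = 9350 + 48 = 9398$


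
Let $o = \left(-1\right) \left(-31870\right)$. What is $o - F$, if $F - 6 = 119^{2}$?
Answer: $17703$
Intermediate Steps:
$o = 31870$
$F = 14167$ ($F = 6 + 119^{2} = 6 + 14161 = 14167$)
$o - F = 31870 - 14167 = 17703$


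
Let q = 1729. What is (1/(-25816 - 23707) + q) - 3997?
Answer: -112318165/49523 ≈ -2268.0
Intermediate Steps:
(1/(-25816 - 23707) + q) - 3997 = (1/(-25816 - 23707) + 1729) - 3997 = (1/(-49523) + 1729) - 3997 = (-1/49523 + 1729) - 3997 = 85625266/49523 - 3997 = -112318165/49523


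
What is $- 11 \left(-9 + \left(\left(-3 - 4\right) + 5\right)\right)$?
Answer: $121$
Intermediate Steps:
$- 11 \left(-9 + \left(\left(-3 - 4\right) + 5\right)\right) = - 11 \left(-9 + \left(-7 + 5\right)\right) = - 11 \left(-9 - 2\right) = \left(-11\right) \left(-11\right) = 121$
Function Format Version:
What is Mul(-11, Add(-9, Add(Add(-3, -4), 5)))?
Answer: 121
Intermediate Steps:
Mul(-11, Add(-9, Add(Add(-3, -4), 5))) = Mul(-11, Add(-9, Add(-7, 5))) = Mul(-11, Add(-9, -2)) = Mul(-11, -11) = 121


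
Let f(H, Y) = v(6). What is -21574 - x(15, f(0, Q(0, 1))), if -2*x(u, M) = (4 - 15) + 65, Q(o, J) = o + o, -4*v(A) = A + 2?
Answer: -21547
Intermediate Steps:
v(A) = -½ - A/4 (v(A) = -(A + 2)/4 = -(2 + A)/4 = -½ - A/4)
Q(o, J) = 2*o
f(H, Y) = -2 (f(H, Y) = -½ - ¼*6 = -½ - 3/2 = -2)
x(u, M) = -27 (x(u, M) = -((4 - 15) + 65)/2 = -(-11 + 65)/2 = -½*54 = -27)
-21574 - x(15, f(0, Q(0, 1))) = -21574 - 1*(-27) = -21574 + 27 = -21547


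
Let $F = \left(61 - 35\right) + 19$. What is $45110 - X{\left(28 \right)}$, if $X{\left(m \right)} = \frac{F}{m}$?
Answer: $\frac{1263035}{28} \approx 45108.0$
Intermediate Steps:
$F = 45$ ($F = 26 + 19 = 45$)
$X{\left(m \right)} = \frac{45}{m}$
$45110 - X{\left(28 \right)} = 45110 - \frac{45}{28} = \frac{1263035}{28}$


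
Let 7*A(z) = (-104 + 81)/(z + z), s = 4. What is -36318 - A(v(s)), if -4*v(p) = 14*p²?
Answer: -28473335/784 ≈ -36318.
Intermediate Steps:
v(p) = -7*p²/2
A(z) = -23/(14*z) (A(z) = ((-104 + 81)/(z + z))/7 = (-23*1/(2*z))/7 = (-23/(2*z))/7 = -23/(14*z))
-36318 - A(v(s)) = -36318 - (-23)/(14*((-7/2*4²))) = -36318 - (-23)/(14*((-7/2*16))) = -36318 - (-23)/(14*(-56)) = -36318 - (-23)*(-1)/(14*56) = -36318 - 1*23/784 = -36318 - 23/784 = -28473335/784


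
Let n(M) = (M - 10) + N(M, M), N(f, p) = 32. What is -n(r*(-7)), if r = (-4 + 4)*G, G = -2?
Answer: -22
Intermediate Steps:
r = 0 (r = (-4 + 4)*(-2) = 0*(-2) = 0)
n(M) = 22 + M (n(M) = (M - 10) + 32 = (-10 + M) + 32 = 22 + M)
-n(r*(-7)) = -(22 + 0*(-7)) = -(22 + 0) = -1*22 = -22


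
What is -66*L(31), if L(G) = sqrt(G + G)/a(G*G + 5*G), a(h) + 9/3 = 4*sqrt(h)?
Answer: -5456*sqrt(2)/1983 - 22*sqrt(62)/1983 ≈ -3.9784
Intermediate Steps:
a(h) = -3 + 4*sqrt(h)
L(G) = sqrt(2)*sqrt(G)/(-3 + 4*sqrt(G**2 + 5*G)) (L(G) = sqrt(G + G)/(-3 + 4*sqrt(G*G + 5*G)) = sqrt(2*G)/(-3 + 4*sqrt(G**2 + 5*G)) = (sqrt(2)*sqrt(G))/(-3 + 4*sqrt(G**2 + 5*G)) = sqrt(2)*sqrt(G)/(-3 + 4*sqrt(G**2 + 5*G)))
-66*L(31) = -66*sqrt(2)*sqrt(31)/(-3 + 4*sqrt(31*(5 + 31))) = -66*sqrt(2)*sqrt(31)/(-3 + 4*sqrt(31*36)) = -66*sqrt(2)*sqrt(31)/(-3 + 4*sqrt(1116)) = -66*sqrt(2)*sqrt(31)/(-3 + 4*(6*sqrt(31))) = -66*sqrt(2)*sqrt(31)/(-3 + 24*sqrt(31)) = -66*sqrt(62)/(-3 + 24*sqrt(31))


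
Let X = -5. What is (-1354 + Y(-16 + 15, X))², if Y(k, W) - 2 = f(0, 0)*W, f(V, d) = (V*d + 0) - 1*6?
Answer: 1747684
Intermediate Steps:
f(V, d) = -6 + V*d (f(V, d) = V*d - 6 = -6 + V*d)
Y(k, W) = 2 - 6*W (Y(k, W) = 2 + (-6 + 0*0)*W = 2 + (-6 + 0)*W = 2 - 6*W)
(-1354 + Y(-16 + 15, X))² = (-1354 + (2 - 6*(-5)))² = (-1354 + (2 + 30))² = (-1354 + 32)² = (-1322)² = 1747684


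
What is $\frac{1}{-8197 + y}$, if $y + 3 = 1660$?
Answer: $- \frac{1}{6540} \approx -0.00015291$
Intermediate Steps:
$y = 1657$ ($y = -3 + 1660 = 1657$)
$\frac{1}{-8197 + y} = \frac{1}{-8197 + 1657} = \frac{1}{-6540} = - \frac{1}{6540}$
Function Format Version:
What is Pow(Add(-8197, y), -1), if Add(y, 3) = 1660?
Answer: Rational(-1, 6540) ≈ -0.00015291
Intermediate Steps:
y = 1657 (y = Add(-3, 1660) = 1657)
Pow(Add(-8197, y), -1) = Pow(Add(-8197, 1657), -1) = Pow(-6540, -1) = Rational(-1, 6540)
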